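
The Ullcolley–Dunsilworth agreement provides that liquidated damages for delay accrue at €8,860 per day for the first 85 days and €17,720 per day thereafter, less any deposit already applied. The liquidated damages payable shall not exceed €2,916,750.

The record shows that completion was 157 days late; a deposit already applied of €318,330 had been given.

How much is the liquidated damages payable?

€1,710,610

First 85 days: 85 × €8,860 = €753,100
Remaining days: (157 − 85) × €17,720 = €1,275,840
Accrued per-day damages: €753,100 + €1,275,840 = €2,028,940
Less deposit already applied: €2,028,940 − €318,330 = €1,710,610
Cap at €2,916,750: €1,710,610 is within the cap, no reduction.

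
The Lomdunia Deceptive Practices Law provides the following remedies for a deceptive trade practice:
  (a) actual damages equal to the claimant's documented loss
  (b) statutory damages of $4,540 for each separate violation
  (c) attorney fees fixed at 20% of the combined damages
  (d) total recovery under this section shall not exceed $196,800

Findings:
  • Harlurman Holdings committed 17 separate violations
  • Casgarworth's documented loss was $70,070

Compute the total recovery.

Statutory damages: 17 × $4,540 = $77,180
Combined damages: $70,070 + $77,180 = $147,250
Attorney fees: 20% of $147,250 = $29,450
Total before cap: $147,250 + $29,450 = $176,700
Cap at $196,800: $176,700 is within the cap, no reduction.

$176,700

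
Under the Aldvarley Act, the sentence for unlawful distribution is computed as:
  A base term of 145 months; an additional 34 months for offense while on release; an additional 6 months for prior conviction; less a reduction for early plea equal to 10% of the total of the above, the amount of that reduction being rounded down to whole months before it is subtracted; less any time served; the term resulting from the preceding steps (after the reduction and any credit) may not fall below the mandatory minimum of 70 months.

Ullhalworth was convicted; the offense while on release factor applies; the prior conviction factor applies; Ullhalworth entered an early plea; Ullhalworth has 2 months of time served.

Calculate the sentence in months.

165 months

Offense while on release enhancement: +34 months
Prior conviction enhancement: +6 months
Adjusted term: 145 months + 34 months + 6 months = 185 months
Early plea reduction: 10% of 185 months = 18 months (rounded down)
After reduction: 185 − 18 = 167 months
Less time served: 167 months − 2 months = 165 months
Minimum 70 months: 165 months meets the minimum, no increase.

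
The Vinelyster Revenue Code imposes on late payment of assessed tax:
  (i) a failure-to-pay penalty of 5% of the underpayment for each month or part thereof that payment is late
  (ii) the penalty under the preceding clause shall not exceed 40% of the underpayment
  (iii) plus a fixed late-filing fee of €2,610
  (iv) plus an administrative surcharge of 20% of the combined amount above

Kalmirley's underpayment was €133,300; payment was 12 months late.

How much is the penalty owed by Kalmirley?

Accrued rate: 5% × 12 = 60%, capped at 40% → 40%
Failure-to-pay penalty: 40% of €133,300 = €53,320
Penalty before surcharge: €53,320 + €2,610 = €55,930
Administrative surcharge: 20% of €55,930 = €11,186
Total penalty: €55,930 + €11,186 = €67,116

Penalty: €67,116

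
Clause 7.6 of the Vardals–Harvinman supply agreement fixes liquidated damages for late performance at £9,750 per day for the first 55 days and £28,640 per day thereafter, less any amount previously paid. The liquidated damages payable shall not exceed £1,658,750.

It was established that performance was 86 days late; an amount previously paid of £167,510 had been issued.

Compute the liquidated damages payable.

First 55 days: 55 × £9,750 = £536,250
Remaining days: (86 − 55) × £28,640 = £887,840
Accrued per-day damages: £536,250 + £887,840 = £1,424,090
Less amount previously paid: £1,424,090 − £167,510 = £1,256,580
Cap at £1,658,750: £1,256,580 is within the cap, no reduction.

£1,256,580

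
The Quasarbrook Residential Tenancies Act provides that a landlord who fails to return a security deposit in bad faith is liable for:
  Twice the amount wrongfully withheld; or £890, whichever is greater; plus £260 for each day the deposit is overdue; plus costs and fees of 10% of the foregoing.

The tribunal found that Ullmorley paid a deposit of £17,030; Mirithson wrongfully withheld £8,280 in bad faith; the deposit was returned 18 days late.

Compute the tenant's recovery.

Doubled: 2 × £8,280 = £16,560
Minimum £890: £16,560 meets the minimum, no increase.
Late-return penalty: 18 × £260 = £4,680
Damages plus late penalty: £16,560 + £4,680 = £21,240
Costs and fees: 10% of £21,240 = £2,124
Total recovery: £21,240 + £2,124 = £23,364

£23,364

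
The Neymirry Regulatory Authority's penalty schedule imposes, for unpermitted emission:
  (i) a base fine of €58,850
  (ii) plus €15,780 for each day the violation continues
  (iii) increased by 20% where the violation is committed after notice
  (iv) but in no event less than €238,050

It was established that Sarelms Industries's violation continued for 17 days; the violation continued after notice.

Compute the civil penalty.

€392,532

Per-day component: 17 × €15,780 = €268,260
Base plus per-day: €58,850 + €268,260 = €327,110
Enhancement: 20% of €327,110 = €65,422
Enhanced fine: €327,110 + €65,422 = €392,532
Minimum €238,050: €392,532 meets the minimum, no increase.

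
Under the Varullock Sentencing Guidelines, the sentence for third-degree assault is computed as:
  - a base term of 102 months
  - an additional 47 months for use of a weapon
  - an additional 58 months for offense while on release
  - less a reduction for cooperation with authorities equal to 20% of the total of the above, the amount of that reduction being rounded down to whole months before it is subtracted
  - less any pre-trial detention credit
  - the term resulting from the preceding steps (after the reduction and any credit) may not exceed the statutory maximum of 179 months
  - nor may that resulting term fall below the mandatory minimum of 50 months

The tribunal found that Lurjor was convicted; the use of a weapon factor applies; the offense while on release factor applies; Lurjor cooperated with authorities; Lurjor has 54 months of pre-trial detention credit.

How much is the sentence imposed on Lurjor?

112 months

Use of a weapon enhancement: +47 months
Offense while on release enhancement: +58 months
Adjusted term: 102 months + 47 months + 58 months = 207 months
Cooperation with authorities reduction: 20% of 207 months = 41 months (rounded down)
After reduction: 207 − 41 = 166 months
Less pre-trial detention credit: 166 months − 54 months = 112 months
Cap at 179 months: 112 months is within the cap, no reduction.
Minimum 50 months: 112 months meets the minimum, no increase.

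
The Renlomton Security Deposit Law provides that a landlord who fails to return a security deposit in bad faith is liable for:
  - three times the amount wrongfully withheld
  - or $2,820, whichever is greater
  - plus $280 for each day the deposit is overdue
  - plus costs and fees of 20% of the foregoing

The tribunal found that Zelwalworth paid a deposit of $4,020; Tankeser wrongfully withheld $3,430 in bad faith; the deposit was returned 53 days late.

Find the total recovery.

$30,156

Trebled: 3 × $3,430 = $10,290
Minimum $2,820: $10,290 meets the minimum, no increase.
Late-return penalty: 53 × $280 = $14,840
Damages plus late penalty: $10,290 + $14,840 = $25,130
Costs and fees: 20% of $25,130 = $5,026
Total recovery: $25,130 + $5,026 = $30,156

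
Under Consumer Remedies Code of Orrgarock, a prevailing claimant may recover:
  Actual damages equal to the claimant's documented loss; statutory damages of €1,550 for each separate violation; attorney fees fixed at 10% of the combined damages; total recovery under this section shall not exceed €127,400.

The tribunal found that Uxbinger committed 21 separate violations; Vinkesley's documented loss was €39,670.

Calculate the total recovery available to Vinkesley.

Statutory damages: 21 × €1,550 = €32,550
Combined damages: €39,670 + €32,550 = €72,220
Attorney fees: 10% of €72,220 = €7,222
Total before cap: €72,220 + €7,222 = €79,442
Cap at €127,400: €79,442 is within the cap, no reduction.

€79,442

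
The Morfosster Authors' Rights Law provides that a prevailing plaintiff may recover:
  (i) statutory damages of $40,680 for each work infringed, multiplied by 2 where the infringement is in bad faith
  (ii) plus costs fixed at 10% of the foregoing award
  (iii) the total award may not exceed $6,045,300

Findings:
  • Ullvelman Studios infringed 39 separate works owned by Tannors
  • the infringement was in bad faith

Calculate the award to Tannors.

Statutory damages: 39 × $40,680 = $1,586,520
Doubled: 2 × $1,586,520 = $3,173,040
Costs: 10% of $3,173,040 = $317,304
Award plus costs: $3,173,040 + $317,304 = $3,490,344
Cap at $6,045,300: $3,490,344 is within the cap, no reduction.

$3,490,344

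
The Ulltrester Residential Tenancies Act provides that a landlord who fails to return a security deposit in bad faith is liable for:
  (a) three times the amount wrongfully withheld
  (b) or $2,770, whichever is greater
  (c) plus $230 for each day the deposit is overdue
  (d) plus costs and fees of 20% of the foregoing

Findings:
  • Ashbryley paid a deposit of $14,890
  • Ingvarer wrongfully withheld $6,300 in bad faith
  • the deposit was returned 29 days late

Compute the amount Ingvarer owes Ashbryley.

Recovery: $30,684

Trebled: 3 × $6,300 = $18,900
Minimum $2,770: $18,900 meets the minimum, no increase.
Late-return penalty: 29 × $230 = $6,670
Damages plus late penalty: $18,900 + $6,670 = $25,570
Costs and fees: 20% of $25,570 = $5,114
Total recovery: $25,570 + $5,114 = $30,684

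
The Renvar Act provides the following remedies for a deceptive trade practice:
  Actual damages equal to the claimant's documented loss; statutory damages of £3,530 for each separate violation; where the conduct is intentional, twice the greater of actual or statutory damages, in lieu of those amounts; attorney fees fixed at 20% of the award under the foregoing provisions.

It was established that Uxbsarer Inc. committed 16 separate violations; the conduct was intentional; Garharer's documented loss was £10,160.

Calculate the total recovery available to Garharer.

Statutory damages: 16 × £3,530 = £56,480
Greater of actual damages (£10,160) or statutory damages (£56,480): £56,480
Doubled: 2 × £56,480 = £112,960
Attorney fees: 20% of £112,960 = £22,592
Total recovery: £112,960 + £22,592 = £135,552

£135,552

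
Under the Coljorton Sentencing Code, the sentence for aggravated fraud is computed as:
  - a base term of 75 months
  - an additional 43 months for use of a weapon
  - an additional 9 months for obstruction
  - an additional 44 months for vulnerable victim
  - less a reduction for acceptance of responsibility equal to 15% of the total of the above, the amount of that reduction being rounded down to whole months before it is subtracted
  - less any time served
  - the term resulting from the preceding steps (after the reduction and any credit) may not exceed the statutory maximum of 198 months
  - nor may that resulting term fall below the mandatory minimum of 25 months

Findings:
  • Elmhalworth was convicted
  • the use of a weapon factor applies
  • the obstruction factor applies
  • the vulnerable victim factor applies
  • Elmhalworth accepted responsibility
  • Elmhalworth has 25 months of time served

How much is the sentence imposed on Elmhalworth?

121 months

Use of a weapon enhancement: +43 months
Obstruction enhancement: +9 months
Vulnerable victim enhancement: +44 months
Adjusted term: 75 months + 43 months + 9 months + 44 months = 171 months
Acceptance of responsibility reduction: 15% of 171 months = 25 months (rounded down)
After reduction: 171 − 25 = 146 months
Less time served: 146 months − 25 months = 121 months
Cap at 198 months: 121 months is within the cap, no reduction.
Minimum 25 months: 121 months meets the minimum, no increase.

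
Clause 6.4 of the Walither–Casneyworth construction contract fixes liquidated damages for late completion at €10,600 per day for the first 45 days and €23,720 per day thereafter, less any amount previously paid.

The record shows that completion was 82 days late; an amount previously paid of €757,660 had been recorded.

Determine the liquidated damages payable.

€596,980

First 45 days: 45 × €10,600 = €477,000
Remaining days: (82 − 45) × €23,720 = €877,640
Accrued per-day damages: €477,000 + €877,640 = €1,354,640
Less amount previously paid: €1,354,640 − €757,660 = €596,980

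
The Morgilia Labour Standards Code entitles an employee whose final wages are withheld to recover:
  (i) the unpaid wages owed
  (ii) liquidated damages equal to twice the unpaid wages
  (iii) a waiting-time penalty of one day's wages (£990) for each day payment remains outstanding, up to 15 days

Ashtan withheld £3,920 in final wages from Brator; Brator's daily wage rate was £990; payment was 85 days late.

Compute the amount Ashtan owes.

Doubled: 2 × £3,920 = £7,840
Penalty days: min(85, 15) = 15
Waiting-time penalty: 15 × £990 = £14,850
Total award: £3,920 + £7,840 + £14,850 = £26,610

Total award: £26,610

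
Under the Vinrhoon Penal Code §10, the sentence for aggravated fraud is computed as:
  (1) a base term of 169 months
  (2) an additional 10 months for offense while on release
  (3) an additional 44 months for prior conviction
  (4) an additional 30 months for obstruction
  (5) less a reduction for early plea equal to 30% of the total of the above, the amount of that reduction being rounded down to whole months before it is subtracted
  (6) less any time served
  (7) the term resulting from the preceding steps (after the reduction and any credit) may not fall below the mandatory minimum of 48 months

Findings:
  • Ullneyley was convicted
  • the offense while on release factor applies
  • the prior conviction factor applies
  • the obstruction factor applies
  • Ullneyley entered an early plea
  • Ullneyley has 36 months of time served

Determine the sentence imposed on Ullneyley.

142 months

Offense while on release enhancement: +10 months
Prior conviction enhancement: +44 months
Obstruction enhancement: +30 months
Adjusted term: 169 months + 10 months + 44 months + 30 months = 253 months
Early plea reduction: 30% of 253 months = 75 months (rounded down)
After reduction: 253 − 75 = 178 months
Less time served: 178 months − 36 months = 142 months
Minimum 48 months: 142 months meets the minimum, no increase.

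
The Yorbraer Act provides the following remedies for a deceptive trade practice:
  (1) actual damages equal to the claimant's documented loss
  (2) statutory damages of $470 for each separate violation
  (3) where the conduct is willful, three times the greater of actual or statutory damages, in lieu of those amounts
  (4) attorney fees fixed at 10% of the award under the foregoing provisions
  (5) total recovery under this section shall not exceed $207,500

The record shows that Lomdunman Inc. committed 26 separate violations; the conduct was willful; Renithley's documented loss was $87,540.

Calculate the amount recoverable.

Statutory damages: 26 × $470 = $12,220
Greater of actual damages ($87,540) or statutory damages ($12,220): $87,540
Trebled: 3 × $87,540 = $262,620
Attorney fees: 10% of $262,620 = $26,262
Total before cap: $262,620 + $26,262 = $288,882
Cap at $207,500: $288,882 exceeds the cap → $207,500

$207,500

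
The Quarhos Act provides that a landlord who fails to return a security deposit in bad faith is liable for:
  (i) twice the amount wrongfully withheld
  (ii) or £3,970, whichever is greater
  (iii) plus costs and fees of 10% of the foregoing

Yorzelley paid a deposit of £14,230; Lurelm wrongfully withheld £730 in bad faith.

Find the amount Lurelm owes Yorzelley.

Doubled: 2 × £730 = £1,460
Minimum £3,970: £1,460 is below the minimum → £3,970
Costs and fees: 10% of £3,970 = £397
Total recovery: £3,970 + £397 = £4,367

£4,367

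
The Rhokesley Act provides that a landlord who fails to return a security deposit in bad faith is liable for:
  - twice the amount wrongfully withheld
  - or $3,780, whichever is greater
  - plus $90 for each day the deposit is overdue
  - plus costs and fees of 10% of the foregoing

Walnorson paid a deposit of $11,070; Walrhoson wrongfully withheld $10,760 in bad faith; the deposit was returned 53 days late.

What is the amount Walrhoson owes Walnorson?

$28,919

Doubled: 2 × $10,760 = $21,520
Minimum $3,780: $21,520 meets the minimum, no increase.
Late-return penalty: 53 × $90 = $4,770
Damages plus late penalty: $21,520 + $4,770 = $26,290
Costs and fees: 10% of $26,290 = $2,629
Total recovery: $26,290 + $2,629 = $28,919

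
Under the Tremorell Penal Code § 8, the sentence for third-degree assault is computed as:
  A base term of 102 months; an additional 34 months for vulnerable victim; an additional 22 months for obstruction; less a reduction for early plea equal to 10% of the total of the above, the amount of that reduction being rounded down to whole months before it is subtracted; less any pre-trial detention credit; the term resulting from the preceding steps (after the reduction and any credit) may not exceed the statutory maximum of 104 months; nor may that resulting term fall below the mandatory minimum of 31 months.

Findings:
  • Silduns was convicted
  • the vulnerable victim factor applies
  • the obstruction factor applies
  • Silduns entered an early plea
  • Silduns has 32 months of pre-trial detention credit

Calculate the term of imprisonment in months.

Sentence: 104 months

Vulnerable victim enhancement: +34 months
Obstruction enhancement: +22 months
Adjusted term: 102 months + 34 months + 22 months = 158 months
Early plea reduction: 10% of 158 months = 15 months (rounded down)
After reduction: 158 − 15 = 143 months
Less pre-trial detention credit: 143 months − 32 months = 111 months
Cap at 104 months: 111 months exceeds the cap → 104 months
Minimum 31 months: 104 months meets the minimum, no increase.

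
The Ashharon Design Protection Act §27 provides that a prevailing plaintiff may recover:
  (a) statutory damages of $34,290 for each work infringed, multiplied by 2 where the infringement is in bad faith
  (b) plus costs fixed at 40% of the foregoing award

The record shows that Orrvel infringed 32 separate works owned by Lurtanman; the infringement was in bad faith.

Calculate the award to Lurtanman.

Statutory damages: 32 × $34,290 = $1,097,280
Doubled: 2 × $1,097,280 = $2,194,560
Costs: 40% of $2,194,560 = $877,824
Award plus costs: $2,194,560 + $877,824 = $3,072,384

$3,072,384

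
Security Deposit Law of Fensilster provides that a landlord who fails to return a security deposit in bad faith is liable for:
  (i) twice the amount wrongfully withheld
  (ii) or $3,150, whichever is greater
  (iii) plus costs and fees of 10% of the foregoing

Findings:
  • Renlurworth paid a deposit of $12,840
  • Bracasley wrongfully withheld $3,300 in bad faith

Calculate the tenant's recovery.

Recovery: $7,260

Doubled: 2 × $3,300 = $6,600
Minimum $3,150: $6,600 meets the minimum, no increase.
Costs and fees: 10% of $6,600 = $660
Total recovery: $6,600 + $660 = $7,260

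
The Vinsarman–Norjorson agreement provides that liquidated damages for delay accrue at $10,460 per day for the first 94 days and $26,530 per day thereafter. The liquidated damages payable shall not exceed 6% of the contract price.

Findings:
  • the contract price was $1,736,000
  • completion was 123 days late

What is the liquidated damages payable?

$104,160

First 94 days: 94 × $10,460 = $983,240
Remaining days: (123 − 94) × $26,530 = $769,370
Accrued per-day damages: $983,240 + $769,370 = $1,752,610
Cap: 6% of $1,736,000 = $104,160
Cap at $104,160: $1,752,610 exceeds the cap → $104,160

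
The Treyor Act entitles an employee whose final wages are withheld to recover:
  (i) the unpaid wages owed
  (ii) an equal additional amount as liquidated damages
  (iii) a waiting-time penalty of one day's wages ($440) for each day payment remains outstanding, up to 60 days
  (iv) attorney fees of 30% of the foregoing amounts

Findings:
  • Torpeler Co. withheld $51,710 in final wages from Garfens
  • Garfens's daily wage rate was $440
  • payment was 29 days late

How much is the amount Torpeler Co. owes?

Liquidated damages (equal amount): $51,710
Penalty days: min(29, 60) = 29
Waiting-time penalty: 29 × $440 = $12,760
Subtotal: $51,710 + $51,710 + $12,760 = $116,180
Attorney fees: 30% of $116,180 = $34,854
Total award: $116,180 + $34,854 = $151,034

$151,034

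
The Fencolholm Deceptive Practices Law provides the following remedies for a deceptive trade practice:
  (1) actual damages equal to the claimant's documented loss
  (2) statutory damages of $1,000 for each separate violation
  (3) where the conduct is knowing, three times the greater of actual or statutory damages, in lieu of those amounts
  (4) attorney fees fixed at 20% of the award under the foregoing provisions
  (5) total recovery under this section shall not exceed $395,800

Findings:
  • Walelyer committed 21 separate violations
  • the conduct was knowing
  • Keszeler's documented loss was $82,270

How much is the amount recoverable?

$296,172

Statutory damages: 21 × $1,000 = $21,000
Greater of actual damages ($82,270) or statutory damages ($21,000): $82,270
Trebled: 3 × $82,270 = $246,810
Attorney fees: 20% of $246,810 = $49,362
Total before cap: $246,810 + $49,362 = $296,172
Cap at $395,800: $296,172 is within the cap, no reduction.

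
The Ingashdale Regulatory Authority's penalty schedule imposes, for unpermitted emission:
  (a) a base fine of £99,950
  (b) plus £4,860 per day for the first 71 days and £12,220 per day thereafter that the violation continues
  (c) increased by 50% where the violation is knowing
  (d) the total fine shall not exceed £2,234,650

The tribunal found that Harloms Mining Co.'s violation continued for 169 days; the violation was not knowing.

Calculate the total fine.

First 71 days: 71 × £4,860 = £345,060
Remaining days: (169 − 71) × £12,220 = £1,197,560
Per-day component: £345,060 + £1,197,560 = £1,542,620
Base plus per-day: £99,950 + £1,542,620 = £1,642,570
The violation was not knowing: no 50% increase.
Cap at £2,234,650: £1,642,570 is within the cap, no reduction.

Civil penalty: £1,642,570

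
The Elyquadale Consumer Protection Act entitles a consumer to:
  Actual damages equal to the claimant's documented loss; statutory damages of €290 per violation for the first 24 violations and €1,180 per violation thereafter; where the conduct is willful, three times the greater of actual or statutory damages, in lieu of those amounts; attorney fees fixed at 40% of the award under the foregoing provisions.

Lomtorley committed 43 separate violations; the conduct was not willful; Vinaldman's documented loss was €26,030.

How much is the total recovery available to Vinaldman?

First 24 violations: 24 × €290 = €6,960
Remaining violations: (43 − 24) × €1,180 = €22,420
Statutory damages: €6,960 + €22,420 = €29,380
Conduct not willful: the in-lieu enhancement does not apply.
Actual plus statutory damages: €26,030 + €29,380 = €55,410
Attorney fees: 40% of €55,410 = €22,164
Total recovery: €55,410 + €22,164 = €77,574

€77,574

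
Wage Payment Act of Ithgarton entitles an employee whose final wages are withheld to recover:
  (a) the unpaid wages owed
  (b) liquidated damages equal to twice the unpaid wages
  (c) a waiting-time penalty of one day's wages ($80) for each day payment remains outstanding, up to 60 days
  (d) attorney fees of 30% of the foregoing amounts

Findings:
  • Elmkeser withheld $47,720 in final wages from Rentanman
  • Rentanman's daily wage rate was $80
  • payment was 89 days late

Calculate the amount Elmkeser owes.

Doubled: 2 × $47,720 = $95,440
Penalty days: min(89, 60) = 60
Waiting-time penalty: 60 × $80 = $4,800
Subtotal: $47,720 + $95,440 + $4,800 = $147,960
Attorney fees: 30% of $147,960 = $44,388
Total award: $147,960 + $44,388 = $192,348

Total award: $192,348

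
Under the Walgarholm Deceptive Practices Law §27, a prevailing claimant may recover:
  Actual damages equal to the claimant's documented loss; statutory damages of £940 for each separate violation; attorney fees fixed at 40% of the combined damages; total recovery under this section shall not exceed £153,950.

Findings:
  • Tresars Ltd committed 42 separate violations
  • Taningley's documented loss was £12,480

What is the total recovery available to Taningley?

£72,744

Statutory damages: 42 × £940 = £39,480
Combined damages: £12,480 + £39,480 = £51,960
Attorney fees: 40% of £51,960 = £20,784
Total before cap: £51,960 + £20,784 = £72,744
Cap at £153,950: £72,744 is within the cap, no reduction.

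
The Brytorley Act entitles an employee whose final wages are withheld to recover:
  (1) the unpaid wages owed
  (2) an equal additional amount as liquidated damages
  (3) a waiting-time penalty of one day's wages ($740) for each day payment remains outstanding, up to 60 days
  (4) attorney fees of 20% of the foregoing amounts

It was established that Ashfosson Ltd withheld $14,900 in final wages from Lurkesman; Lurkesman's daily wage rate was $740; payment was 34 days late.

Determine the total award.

$65,952

Liquidated damages (equal amount): $14,900
Penalty days: min(34, 60) = 34
Waiting-time penalty: 34 × $740 = $25,160
Subtotal: $14,900 + $14,900 + $25,160 = $54,960
Attorney fees: 20% of $54,960 = $10,992
Total award: $54,960 + $10,992 = $65,952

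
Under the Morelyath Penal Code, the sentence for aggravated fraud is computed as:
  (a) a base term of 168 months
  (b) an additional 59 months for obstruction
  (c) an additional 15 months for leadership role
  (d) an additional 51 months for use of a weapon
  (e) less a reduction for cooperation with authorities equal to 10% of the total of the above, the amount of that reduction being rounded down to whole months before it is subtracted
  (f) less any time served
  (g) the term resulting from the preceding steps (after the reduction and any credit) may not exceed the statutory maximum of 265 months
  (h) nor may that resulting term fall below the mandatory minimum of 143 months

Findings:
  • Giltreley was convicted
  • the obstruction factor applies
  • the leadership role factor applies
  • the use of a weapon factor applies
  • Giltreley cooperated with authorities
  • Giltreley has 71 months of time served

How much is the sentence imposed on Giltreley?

Obstruction enhancement: +59 months
Leadership role enhancement: +15 months
Use of a weapon enhancement: +51 months
Adjusted term: 168 months + 59 months + 15 months + 51 months = 293 months
Cooperation with authorities reduction: 10% of 293 months = 29 months (rounded down)
After reduction: 293 − 29 = 264 months
Less time served: 264 months − 71 months = 193 months
Cap at 265 months: 193 months is within the cap, no reduction.
Minimum 143 months: 193 months meets the minimum, no increase.

Sentence: 193 months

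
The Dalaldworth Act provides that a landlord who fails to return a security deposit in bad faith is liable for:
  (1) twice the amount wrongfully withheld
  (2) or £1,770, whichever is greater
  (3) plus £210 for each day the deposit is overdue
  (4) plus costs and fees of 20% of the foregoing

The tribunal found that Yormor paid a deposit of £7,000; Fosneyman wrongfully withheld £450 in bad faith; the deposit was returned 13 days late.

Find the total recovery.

Doubled: 2 × £450 = £900
Minimum £1,770: £900 is below the minimum → £1,770
Late-return penalty: 13 × £210 = £2,730
Damages plus late penalty: £1,770 + £2,730 = £4,500
Costs and fees: 20% of £4,500 = £900
Total recovery: £4,500 + £900 = £5,400

Recovery: £5,400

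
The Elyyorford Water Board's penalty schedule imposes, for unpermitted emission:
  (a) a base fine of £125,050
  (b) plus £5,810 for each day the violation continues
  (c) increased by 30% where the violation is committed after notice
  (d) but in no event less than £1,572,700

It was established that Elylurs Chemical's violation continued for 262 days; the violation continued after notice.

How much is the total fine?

Per-day component: 262 × £5,810 = £1,522,220
Base plus per-day: £125,050 + £1,522,220 = £1,647,270
Enhancement: 30% of £1,647,270 = £494,181
Enhanced fine: £1,647,270 + £494,181 = £2,141,451
Minimum £1,572,700: £2,141,451 meets the minimum, no increase.

£2,141,451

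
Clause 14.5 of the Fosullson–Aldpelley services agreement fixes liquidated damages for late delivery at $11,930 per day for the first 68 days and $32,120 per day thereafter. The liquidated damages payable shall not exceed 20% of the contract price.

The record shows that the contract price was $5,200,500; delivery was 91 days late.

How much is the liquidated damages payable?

Liquidated damages: $1,040,100

First 68 days: 68 × $11,930 = $811,240
Remaining days: (91 − 68) × $32,120 = $738,760
Accrued per-day damages: $811,240 + $738,760 = $1,550,000
Cap: 20% of $5,200,500 = $1,040,100
Cap at $1,040,100: $1,550,000 exceeds the cap → $1,040,100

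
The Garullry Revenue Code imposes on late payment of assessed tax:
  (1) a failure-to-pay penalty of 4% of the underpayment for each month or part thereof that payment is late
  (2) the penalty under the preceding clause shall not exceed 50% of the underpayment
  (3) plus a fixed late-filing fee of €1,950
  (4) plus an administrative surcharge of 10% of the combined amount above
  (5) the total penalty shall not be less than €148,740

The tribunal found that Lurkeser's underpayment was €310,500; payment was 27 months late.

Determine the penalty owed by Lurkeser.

Accrued rate: 4% × 27 = 108%, capped at 50% → 50%
Failure-to-pay penalty: 50% of €310,500 = €155,250
Penalty before surcharge: €155,250 + €1,950 = €157,200
Administrative surcharge: 10% of €157,200 = €15,720
Total penalty: €157,200 + €15,720 = €172,920
Minimum €148,740: €172,920 meets the minimum, no increase.

€172,920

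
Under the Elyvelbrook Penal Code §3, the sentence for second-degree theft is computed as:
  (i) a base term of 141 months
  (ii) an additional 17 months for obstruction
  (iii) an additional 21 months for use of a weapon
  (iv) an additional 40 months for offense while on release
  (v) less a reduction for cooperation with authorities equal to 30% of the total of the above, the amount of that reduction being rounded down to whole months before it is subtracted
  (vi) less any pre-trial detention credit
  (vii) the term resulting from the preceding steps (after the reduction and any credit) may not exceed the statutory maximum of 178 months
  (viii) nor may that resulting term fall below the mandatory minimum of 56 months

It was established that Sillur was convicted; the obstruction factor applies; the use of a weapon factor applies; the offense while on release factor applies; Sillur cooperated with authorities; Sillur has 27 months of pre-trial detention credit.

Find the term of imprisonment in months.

Obstruction enhancement: +17 months
Use of a weapon enhancement: +21 months
Offense while on release enhancement: +40 months
Adjusted term: 141 months + 17 months + 21 months + 40 months = 219 months
Cooperation with authorities reduction: 30% of 219 months = 65 months (rounded down)
After reduction: 219 − 65 = 154 months
Less pre-trial detention credit: 154 months − 27 months = 127 months
Cap at 178 months: 127 months is within the cap, no reduction.
Minimum 56 months: 127 months meets the minimum, no increase.

127 months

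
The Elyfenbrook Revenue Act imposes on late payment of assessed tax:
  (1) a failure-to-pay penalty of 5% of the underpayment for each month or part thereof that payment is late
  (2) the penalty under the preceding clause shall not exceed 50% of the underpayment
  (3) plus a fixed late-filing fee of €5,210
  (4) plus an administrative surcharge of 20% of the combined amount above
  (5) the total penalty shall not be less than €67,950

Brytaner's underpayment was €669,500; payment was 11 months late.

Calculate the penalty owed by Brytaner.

Accrued rate: 5% × 11 = 55%, capped at 50% → 50%
Failure-to-pay penalty: 50% of €669,500 = €334,750
Penalty before surcharge: €334,750 + €5,210 = €339,960
Administrative surcharge: 20% of €339,960 = €67,992
Total penalty: €339,960 + €67,992 = €407,952
Minimum €67,950: €407,952 meets the minimum, no increase.

Penalty: €407,952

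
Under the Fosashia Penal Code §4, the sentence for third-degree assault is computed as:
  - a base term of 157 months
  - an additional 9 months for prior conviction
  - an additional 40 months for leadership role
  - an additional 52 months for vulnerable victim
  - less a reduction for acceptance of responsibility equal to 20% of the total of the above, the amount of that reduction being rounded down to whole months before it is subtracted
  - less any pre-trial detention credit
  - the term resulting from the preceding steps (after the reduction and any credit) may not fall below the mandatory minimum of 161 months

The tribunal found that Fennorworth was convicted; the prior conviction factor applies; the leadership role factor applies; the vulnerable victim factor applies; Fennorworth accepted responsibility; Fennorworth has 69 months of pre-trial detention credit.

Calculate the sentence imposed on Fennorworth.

Sentence: 161 months

Prior conviction enhancement: +9 months
Leadership role enhancement: +40 months
Vulnerable victim enhancement: +52 months
Adjusted term: 157 months + 9 months + 40 months + 52 months = 258 months
Acceptance of responsibility reduction: 20% of 258 months = 51 months (rounded down)
After reduction: 258 − 51 = 207 months
Less pre-trial detention credit: 207 months − 69 months = 138 months
Minimum 161 months: 138 months is below the minimum → 161 months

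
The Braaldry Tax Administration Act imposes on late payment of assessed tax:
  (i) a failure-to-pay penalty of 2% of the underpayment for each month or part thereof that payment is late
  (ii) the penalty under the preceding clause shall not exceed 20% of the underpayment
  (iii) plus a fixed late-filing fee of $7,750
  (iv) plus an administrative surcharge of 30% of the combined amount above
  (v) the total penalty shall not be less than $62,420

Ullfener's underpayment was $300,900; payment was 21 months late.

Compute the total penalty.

Accrued rate: 2% × 21 = 42%, capped at 20% → 20%
Failure-to-pay penalty: 20% of $300,900 = $60,180
Penalty before surcharge: $60,180 + $7,750 = $67,930
Administrative surcharge: 30% of $67,930 = $20,379
Total penalty: $67,930 + $20,379 = $88,309
Minimum $62,420: $88,309 meets the minimum, no increase.

$88,309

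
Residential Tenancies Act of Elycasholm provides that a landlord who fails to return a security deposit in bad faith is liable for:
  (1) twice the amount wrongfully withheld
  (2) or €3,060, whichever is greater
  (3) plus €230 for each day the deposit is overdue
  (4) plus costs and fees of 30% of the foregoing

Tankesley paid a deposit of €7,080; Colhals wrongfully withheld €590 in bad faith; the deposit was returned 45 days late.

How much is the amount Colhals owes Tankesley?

Doubled: 2 × €590 = €1,180
Minimum €3,060: €1,180 is below the minimum → €3,060
Late-return penalty: 45 × €230 = €10,350
Damages plus late penalty: €3,060 + €10,350 = €13,410
Costs and fees: 30% of €13,410 = €4,023
Total recovery: €13,410 + €4,023 = €17,433

€17,433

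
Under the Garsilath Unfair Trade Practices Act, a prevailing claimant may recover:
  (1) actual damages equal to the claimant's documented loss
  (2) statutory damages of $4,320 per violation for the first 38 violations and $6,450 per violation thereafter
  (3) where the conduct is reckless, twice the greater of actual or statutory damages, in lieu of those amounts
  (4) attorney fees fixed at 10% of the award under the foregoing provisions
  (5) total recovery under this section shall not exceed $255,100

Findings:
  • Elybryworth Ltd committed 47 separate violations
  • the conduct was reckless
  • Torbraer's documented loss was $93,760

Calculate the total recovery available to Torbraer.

First 38 violations: 38 × $4,320 = $164,160
Remaining violations: (47 − 38) × $6,450 = $58,050
Statutory damages: $164,160 + $58,050 = $222,210
Greater of actual damages ($93,760) or statutory damages ($222,210): $222,210
Doubled: 2 × $222,210 = $444,420
Attorney fees: 10% of $444,420 = $44,442
Total before cap: $444,420 + $44,442 = $488,862
Cap at $255,100: $488,862 exceeds the cap → $255,100

Total recovery: $255,100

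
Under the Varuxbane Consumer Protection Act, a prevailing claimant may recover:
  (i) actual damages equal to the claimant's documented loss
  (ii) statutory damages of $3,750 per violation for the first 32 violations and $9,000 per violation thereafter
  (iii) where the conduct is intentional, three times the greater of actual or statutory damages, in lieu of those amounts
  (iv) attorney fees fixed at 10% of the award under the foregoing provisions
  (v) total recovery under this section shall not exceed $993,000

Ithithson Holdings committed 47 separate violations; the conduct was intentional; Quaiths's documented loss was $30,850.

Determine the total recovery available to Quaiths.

First 32 violations: 32 × $3,750 = $120,000
Remaining violations: (47 − 32) × $9,000 = $135,000
Statutory damages: $120,000 + $135,000 = $255,000
Greater of actual damages ($30,850) or statutory damages ($255,000): $255,000
Trebled: 3 × $255,000 = $765,000
Attorney fees: 10% of $765,000 = $76,500
Total before cap: $765,000 + $76,500 = $841,500
Cap at $993,000: $841,500 is within the cap, no reduction.

$841,500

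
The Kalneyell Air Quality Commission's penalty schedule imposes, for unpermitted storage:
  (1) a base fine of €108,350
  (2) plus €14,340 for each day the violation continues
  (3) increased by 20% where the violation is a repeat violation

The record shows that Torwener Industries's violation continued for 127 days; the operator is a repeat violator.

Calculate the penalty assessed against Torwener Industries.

Per-day component: 127 × €14,340 = €1,821,180
Base plus per-day: €108,350 + €1,821,180 = €1,929,530
Enhancement: 20% of €1,929,530 = €385,906
Enhanced fine: €1,929,530 + €385,906 = €2,315,436

€2,315,436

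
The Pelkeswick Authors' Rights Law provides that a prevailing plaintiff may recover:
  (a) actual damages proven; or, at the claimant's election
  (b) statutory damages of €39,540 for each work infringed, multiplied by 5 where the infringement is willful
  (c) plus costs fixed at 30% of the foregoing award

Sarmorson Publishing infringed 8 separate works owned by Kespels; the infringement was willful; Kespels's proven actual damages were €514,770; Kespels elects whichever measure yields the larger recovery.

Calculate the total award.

Statutory damages: 8 × €39,540 = €316,320
Multiplied by 5: 5 × €316,320 = €1,581,600
Greater of actual damages (€514,770) or enhanced statutory damages (€1,581,600): €1,581,600
Costs: 30% of €1,581,600 = €474,480
Award plus costs: €1,581,600 + €474,480 = €2,056,080

Award: €2,056,080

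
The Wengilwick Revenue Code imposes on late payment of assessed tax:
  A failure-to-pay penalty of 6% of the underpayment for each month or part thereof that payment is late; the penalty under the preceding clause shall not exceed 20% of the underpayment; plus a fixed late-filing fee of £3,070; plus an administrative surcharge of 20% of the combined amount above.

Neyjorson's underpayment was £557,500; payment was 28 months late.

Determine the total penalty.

Penalty: £137,484

Accrued rate: 6% × 28 = 168%, capped at 20% → 20%
Failure-to-pay penalty: 20% of £557,500 = £111,500
Penalty before surcharge: £111,500 + £3,070 = £114,570
Administrative surcharge: 20% of £114,570 = £22,914
Total penalty: £114,570 + £22,914 = £137,484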